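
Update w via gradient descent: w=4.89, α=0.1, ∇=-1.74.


w_new = w - α·∇
= 4.89 - 0.1·-1.74
= 4.89 + 0.174
= 5.064

5.064


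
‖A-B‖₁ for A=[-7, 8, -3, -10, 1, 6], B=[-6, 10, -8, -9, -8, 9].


d = |-7+ 6| + |8-10| + |-3+ 8| + |-10+ 9| + |1+ 8| + |6-9|
  = 1 + 2 + 5 + 1 + 9 + 3
  = 21

21


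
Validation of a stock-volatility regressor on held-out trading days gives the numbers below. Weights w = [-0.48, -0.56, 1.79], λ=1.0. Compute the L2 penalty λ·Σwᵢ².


‖w‖₂² = (-0.48)² + (-0.56)² + (1.79)²
     = 0.2304 + 0.3136 + 3.2041
     = 3.7481
λ·‖w‖₂² = 1.0·3.7481 = 3.7481

3.7481


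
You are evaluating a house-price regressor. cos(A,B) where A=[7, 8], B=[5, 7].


A·B = 7·5 + 8·7 = 91
‖A‖ = √113 = 10.6301, ‖B‖ = √74 = 8.6023
cos = 91/(√113·√74) = 91/√8362 = 0.9951

0.9951


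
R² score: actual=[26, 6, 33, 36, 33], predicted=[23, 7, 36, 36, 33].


ȳ = 26.8
SS_res = Σ(y-ŷ)² = 19
SS_tot = Σ(y-ȳ)² = 594.8
R² = 1 - SS_res/SS_tot = 1 - 0.0319 = 0.9681

0.9681


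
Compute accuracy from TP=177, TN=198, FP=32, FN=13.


Accuracy = (TP+TN)/(TP+TN+FP+FN)
= (177+198)/(420)
= 375/420 = 89.29%

89.29%


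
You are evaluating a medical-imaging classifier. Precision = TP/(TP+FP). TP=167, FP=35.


Precision = TP/(TP+FP)
= 167/(167+35)
= 167/202 = 82.67%

82.67%


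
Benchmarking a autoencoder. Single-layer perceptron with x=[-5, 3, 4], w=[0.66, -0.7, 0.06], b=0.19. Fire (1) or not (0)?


z = (-5)·(0.66) + (3)·(-0.7) + (4)·(0.06) + 0.19
  = -4.97
step(z) = 0 (z<0)

0


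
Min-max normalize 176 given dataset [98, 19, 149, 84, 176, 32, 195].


min=19, max=195
(176-19)/(195-19) = 157/176 = 0.892

0.892


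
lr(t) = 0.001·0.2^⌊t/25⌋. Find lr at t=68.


n_drops = ⌊68/25⌋ = 2
lr = 0.001·0.2^2 = 0.001·0.04 = 0.00004

0.00004


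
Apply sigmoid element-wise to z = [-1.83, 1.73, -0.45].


σ(-1.83) = 1/(1+e^1.83) = 0.1382
σ(1.73) = 1/(1+e^-1.73) = 0.8494
σ(-0.45) = 1/(1+e^0.45) = 0.3894
result = [0.1382, 0.8494, 0.3894]

[0.1382, 0.8494, 0.3894]


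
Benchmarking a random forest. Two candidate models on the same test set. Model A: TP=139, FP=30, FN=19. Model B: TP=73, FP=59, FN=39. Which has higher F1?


Model A: P=139/169=0.8225, R=139/158=0.8797, F1=2PR/(P+R)=2TP/(2TP+FP+FN)=278/327=0.8502
Model B: P=73/132=0.553, R=73/112=0.6518, F1=2PR/(P+R)=2TP/(2TP+FP+FN)=146/244=0.5984
0.8502 > 0.5984 → Model A

Model A


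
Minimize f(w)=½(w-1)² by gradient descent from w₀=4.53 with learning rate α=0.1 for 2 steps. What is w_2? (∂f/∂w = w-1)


step 1: grad = 4.53-1 = 3.53; w = 4.53 - 0.1·(3.53) = 4.177
step 2: grad = 4.177-1 = 3.177; w = 4.177 - 0.1·(3.177) = 3.8593

3.8593


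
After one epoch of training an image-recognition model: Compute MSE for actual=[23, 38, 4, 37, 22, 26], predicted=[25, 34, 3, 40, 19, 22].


Squared errors: (23-25)²=4, (38-34)²=16, (4-3)²=1, (37-40)²=9, (22-19)²=9, (26-22)²=16
Sum = 55
MSE = 55/6 = 55/6

55/6


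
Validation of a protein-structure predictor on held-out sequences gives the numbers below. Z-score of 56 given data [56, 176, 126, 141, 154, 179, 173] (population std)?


μ = 143.5714, σ = 40.1172
z = (56 - 143.5714)/40.1172 = -2.1829

-2.1829


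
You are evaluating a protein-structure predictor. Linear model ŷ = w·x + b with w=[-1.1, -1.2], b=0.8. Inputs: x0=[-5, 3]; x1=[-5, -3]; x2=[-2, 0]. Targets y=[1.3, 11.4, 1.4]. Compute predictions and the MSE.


ŷ0 = (-1.1)·(-5) + (-1.2)·(3) + 0.8 = 2.7
ŷ1 = (-1.1)·(-5) + (-1.2)·(-3) + 0.8 = 9.9
ŷ2 = (-1.1)·(-2) + (-1.2)·(0) + 0.8 = 3.0
errors² = [1.96, 2.25, 2.56]
MSE = 6.7700/3 = 2.2567

2.2567


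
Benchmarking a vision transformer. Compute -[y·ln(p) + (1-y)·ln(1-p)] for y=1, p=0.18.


BCE = -[y·ln(p) + (1-y)·ln(1-p)]
= -1·ln(0.18) - 0
= -ln(0.18) = 1.7148

1.7148


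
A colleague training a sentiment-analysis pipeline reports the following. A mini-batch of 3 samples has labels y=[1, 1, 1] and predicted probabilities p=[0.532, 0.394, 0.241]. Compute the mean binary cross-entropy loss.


L[0] = -ln(0.532) = 0.6311
L[1] = -ln(0.394) = 0.9314
L[2] = -ln(0.241) = 1.423
mean = (0.6311 + 0.9314 + 1.423)/3 = 0.9952

0.9952


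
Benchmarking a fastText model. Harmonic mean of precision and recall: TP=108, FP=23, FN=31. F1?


Precision = 108/131 = 0.8244
Recall = 108/139 = 0.777
F1 = 2·P·R/(P+R) = 2·TP/(2·TP+FP+FN) = 216/(216+23+31) = 216/270 = 0.8

0.8


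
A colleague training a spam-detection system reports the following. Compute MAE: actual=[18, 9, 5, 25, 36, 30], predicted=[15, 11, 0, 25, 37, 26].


Absolute errors: |18-15|=3, |9-11|=2, |5-0|=5, |25-25|=0, |36-37|=1, |30-26|=4
Sum = 15
MAE = 15/6 = 5/2

5/2


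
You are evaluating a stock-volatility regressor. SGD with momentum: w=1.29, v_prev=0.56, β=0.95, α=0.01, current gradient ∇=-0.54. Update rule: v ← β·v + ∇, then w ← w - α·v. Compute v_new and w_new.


v_new = 0.95·0.56 - 0.54 = 0.532 - 0.54 = -0.008
w_new = 1.29 - 0.01·-0.008 = 1.29 + 0.00008 = 1.29008

v_new=-0.008, w_new=1.29008


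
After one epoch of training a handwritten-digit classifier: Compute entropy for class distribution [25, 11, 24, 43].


Probabilities: [25/103, 11/103, 24/103, 43/103] ≈ [0.2427, 0.1068, 0.233, 0.4175]
H = -((25/103)·log₂(25/103) + (11/103)·log₂(11/103) + (24/103)·log₂(24/103) + (43/103)·log₂(43/103))
  = 1.8562 bits

1.8562 bits


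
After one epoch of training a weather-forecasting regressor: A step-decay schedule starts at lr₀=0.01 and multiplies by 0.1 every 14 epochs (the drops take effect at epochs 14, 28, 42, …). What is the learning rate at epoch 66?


n_drops = ⌊66/14⌋ = 4
lr = 0.01·0.1^4 = 0.01·0.0001 = 0.000001

0.000001


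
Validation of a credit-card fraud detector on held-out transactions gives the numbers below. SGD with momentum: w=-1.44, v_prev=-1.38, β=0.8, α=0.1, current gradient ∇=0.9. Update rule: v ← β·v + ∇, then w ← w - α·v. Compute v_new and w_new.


v_new = 0.8·-1.38 + 0.9 = -1.104 + 0.9 = -0.204
w_new = -1.44 - 0.1·-0.204 = -1.44 + 0.0204 = -1.4196

v_new=-0.204, w_new=-1.4196


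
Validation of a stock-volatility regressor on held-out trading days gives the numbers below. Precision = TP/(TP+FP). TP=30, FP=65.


Precision = TP/(TP+FP)
= 30/(30+65)
= 30/95 = 31.58%

31.58%


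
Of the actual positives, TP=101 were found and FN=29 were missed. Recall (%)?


Recall = TP/(TP+FN)
= 101/(101+29)
= 101/130 = 77.69%

77.69%


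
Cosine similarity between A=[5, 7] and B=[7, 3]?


A·B = 5·7 + 7·3 = 56
‖A‖ = √74 = 8.6023, ‖B‖ = √58 = 7.6158
cos = 56/(√74·√58) = 56/√4292 = 0.8548

0.8548


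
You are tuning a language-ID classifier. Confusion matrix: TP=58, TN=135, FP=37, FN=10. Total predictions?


Total = TP + TN + FP + FN
= 58 + 135 + 37 + 10
= 240
(Predicted positive: 95, predicted negative: 145)

240


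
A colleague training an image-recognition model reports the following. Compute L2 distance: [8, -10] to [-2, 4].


d = √((8+ 2)² + (-10-4)²)
  = √(100 + 196)
  = √296 = 17.2047

17.2047


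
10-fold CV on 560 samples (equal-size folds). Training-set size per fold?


Fold size = 560/10 = 56
Training per fold = 560 - 56 = 504

504


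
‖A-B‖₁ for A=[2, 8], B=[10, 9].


d = |2-10| + |8-9|
  = 8 + 1
  = 9

9


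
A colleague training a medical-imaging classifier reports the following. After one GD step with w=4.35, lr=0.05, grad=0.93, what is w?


w_new = w - α·∇
= 4.35 - 0.05·0.93
= 4.35 - 0.0465
= 4.3035

4.3035


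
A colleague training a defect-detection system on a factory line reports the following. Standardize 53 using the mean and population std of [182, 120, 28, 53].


μ = 95.75, σ = 60.0932
z = (53 - 95.75)/60.0932 = -0.7114

-0.7114


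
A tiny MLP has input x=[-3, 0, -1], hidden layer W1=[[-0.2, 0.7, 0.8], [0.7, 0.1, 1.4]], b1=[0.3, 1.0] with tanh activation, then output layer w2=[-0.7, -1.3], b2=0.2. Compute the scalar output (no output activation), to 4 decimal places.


z1[0] = (-0.2)·(-3) + (0.7)·(0) + (0.8)·(-1) + 0.3 = 0.1
z1[1] = (0.7)·(-3) + (0.1)·(0) + (1.4)·(-1) + 1.0 = -2.5
h = tanh(z1) = [0.0997, -0.9866]
output = (-0.7)·(0.0997) + (-1.3)·(-0.9866) + 0.2 = 1.4128

1.4128


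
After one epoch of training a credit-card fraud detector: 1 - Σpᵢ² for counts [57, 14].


Probabilities: [57/71, 14/71] ≈ [0.8028, 0.1972]
Σpᵢ² = (3249 + 196)/71² = 3445/5041
Gini = 1 - Σpᵢ² = 1 - 3445/5041 = 0.3166

0.3166


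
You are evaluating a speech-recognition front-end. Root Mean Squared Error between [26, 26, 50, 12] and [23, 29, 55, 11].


MSE = 44/4 = 11
RMSE = √(44/4) = 3.3166

3.3166


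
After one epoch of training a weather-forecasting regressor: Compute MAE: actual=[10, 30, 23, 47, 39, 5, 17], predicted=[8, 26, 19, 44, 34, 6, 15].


Absolute errors: |10-8|=2, |30-26|=4, |23-19|=4, |47-44|=3, |39-34|=5, |5-6|=1, |17-15|=2
Sum = 21
MAE = 21/7 = 3

3


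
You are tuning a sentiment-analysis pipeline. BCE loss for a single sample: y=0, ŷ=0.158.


BCE = -[y·ln(p) + (1-y)·ln(1-p)]
= -0 - 1·ln(1-0.158)
= -ln(0.842) = 0.172

0.172


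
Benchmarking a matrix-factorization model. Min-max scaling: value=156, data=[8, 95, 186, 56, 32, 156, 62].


min=8, max=186
(156-8)/(186-8) = 148/178 = 0.8315

0.8315


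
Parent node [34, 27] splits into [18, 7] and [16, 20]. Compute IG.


Parent = [34, 27], H_parent = 0.9905
H_left = 0.8555 (n=25), H_right = 0.9911 (n=36)
H_children = (25/61)·0.8555 + (36/61)·0.9911 = 0.9355
IG = 0.9905 - 0.9355 = 0.055

0.055


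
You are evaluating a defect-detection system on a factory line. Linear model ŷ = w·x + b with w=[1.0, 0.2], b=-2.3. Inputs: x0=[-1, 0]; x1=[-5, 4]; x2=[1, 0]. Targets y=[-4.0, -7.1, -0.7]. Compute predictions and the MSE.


ŷ0 = (1.0)·(-1) + (0.2)·(0) - 2.3 = -3.3
ŷ1 = (1.0)·(-5) + (0.2)·(4) - 2.3 = -6.5
ŷ2 = (1.0)·(1) + (0.2)·(0) - 2.3 = -1.3
errors² = [0.49, 0.36, 0.36]
MSE = 1.2100/3 = 0.4033

0.4033


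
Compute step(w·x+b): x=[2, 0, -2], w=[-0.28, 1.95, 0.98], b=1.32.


z = (2)·(-0.28) + (0)·(1.95) + (-2)·(0.98) + 1.32
  = -1.2
step(z) = 0 (z<0)

0


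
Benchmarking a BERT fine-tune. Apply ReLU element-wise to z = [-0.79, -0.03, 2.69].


ReLU(-0.79) = max(0, -0.79) = 0.0
ReLU(-0.03) = max(0, -0.03) = 0.0
ReLU(2.69) = max(0, 2.69) = 2.69
result = [0.0, 0.0, 2.69]

[0.0, 0.0, 2.69]


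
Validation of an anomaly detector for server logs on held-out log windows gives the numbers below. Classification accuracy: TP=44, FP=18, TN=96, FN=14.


Accuracy = (TP+TN)/(TP+TN+FP+FN)
= (44+96)/(172)
= 140/172 = 81.4%

81.4%


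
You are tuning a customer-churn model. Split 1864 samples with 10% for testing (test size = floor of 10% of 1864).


Test = ⌊1864·10/100⌋ = 186
Train = 1864 - 186 = 1678

Train: 1678, Test: 186


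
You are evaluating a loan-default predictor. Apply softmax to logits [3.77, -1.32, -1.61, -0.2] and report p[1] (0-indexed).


Exponentials: e^3.77=43.3801, e^-1.32=0.2671, e^-1.61=0.1999, e^-0.2=0.8187
Sum = 44.6658
Softmax = [0.9712, 0.006, 0.0045, 0.0183]
p[1] = 0.2671/44.6658 = 0.006

0.006


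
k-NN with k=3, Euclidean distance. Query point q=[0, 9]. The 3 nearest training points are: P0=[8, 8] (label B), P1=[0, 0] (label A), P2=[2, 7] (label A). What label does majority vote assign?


d(q,P0) = 8.0623  (label B)
d(q,P1) = 9.0  (label A)
d(q,P2) = 2.8284  (label A)
Votes: A=2, B=1
Majority → A

A


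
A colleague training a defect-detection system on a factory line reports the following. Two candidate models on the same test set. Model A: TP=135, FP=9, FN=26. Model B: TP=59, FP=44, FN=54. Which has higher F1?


Model A: P=135/144=0.9375, R=135/161=0.8385, F1=2PR/(P+R)=2TP/(2TP+FP+FN)=270/305=0.8852
Model B: P=59/103=0.5728, R=59/113=0.5221, F1=2PR/(P+R)=2TP/(2TP+FP+FN)=118/216=0.5463
0.8852 > 0.5463 → Model A

Model A


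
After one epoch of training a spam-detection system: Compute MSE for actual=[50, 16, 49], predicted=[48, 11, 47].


Squared errors: (50-48)²=4, (16-11)²=25, (49-47)²=4
Sum = 33
MSE = 33/3 = 11

11


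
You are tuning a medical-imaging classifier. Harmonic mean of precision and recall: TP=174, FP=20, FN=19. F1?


Precision = 174/194 = 0.8969
Recall = 174/193 = 0.9016
F1 = 2·P·R/(P+R) = 2·TP/(2·TP+FP+FN) = 348/(348+20+19) = 348/387 = 0.8992

0.8992


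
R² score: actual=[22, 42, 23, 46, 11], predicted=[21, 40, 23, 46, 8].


ȳ = 28.8
SS_res = Σ(y-ŷ)² = 14
SS_tot = Σ(y-ȳ)² = 866.8
R² = 1 - SS_res/SS_tot = 1 - 0.0162 = 0.9838

0.9838


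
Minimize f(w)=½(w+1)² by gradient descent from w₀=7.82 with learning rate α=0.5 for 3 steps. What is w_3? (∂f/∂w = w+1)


step 1: grad = 7.82+1 = 8.82; w = 7.82 - 0.5·(8.82) = 3.41
step 2: grad = 3.41+1 = 4.41; w = 3.41 - 0.5·(4.41) = 1.205
step 3: grad = 1.205+1 = 2.205; w = 1.205 - 0.5·(2.205) = 0.1025

0.1025


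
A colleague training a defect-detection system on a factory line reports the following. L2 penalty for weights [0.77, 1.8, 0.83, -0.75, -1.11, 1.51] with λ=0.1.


‖w‖₂² = (0.77)² + (1.8)² + (0.83)² + (-0.75)² + (-1.11)² + (1.51)²
     = 0.5929 + 3.24 + 0.6889 + 0.5625 + 1.2321 + 2.2801
     = 8.5965
λ·‖w‖₂² = 0.1·8.5965 = 0.85965

0.85965


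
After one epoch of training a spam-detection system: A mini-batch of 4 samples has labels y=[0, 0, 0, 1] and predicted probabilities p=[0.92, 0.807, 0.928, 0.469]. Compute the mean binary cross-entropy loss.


L[0] = -ln(1-0.92) = -ln(0.08) = 2.5257
L[1] = -ln(1-0.807) = -ln(0.193) = 1.6451
L[2] = -ln(1-0.928) = -ln(0.072) = 2.6311
L[3] = -ln(0.469) = 0.7572
mean = (2.5257 + 1.6451 + 2.6311 + 0.7572)/4 = 1.8898

1.8898


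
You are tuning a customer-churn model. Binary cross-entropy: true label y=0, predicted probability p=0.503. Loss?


BCE = -[y·ln(p) + (1-y)·ln(1-p)]
= -0 - 1·ln(1-0.503)
= -ln(0.497) = 0.6992

0.6992


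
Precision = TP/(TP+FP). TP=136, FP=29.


Precision = TP/(TP+FP)
= 136/(136+29)
= 136/165 = 82.42%

82.42%


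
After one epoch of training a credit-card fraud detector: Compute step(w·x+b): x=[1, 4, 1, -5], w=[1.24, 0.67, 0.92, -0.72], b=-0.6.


z = (1)·(1.24) + (4)·(0.67) + (1)·(0.92) + (-5)·(-0.72) - 0.6
  = 7.84
step(z) = 1 (z≥0)

1


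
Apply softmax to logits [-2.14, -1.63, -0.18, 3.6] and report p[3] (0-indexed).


Exponentials: e^-2.14=0.1177, e^-1.63=0.1959, e^-0.18=0.8353, e^3.6=36.5982
Sum = 37.7471
Softmax = [0.0031, 0.0052, 0.0221, 0.9696]
p[3] = 36.5982/37.7471 = 0.9696

0.9696


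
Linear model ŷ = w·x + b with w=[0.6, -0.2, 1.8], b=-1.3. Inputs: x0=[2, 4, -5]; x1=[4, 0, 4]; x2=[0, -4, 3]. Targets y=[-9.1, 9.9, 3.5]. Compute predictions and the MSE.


ŷ0 = (0.6)·(2) + (-0.2)·(4) + (1.8)·(-5) - 1.3 = -9.9
ŷ1 = (0.6)·(4) + (-0.2)·(0) + (1.8)·(4) - 1.3 = 8.3
ŷ2 = (0.6)·(0) + (-0.2)·(-4) + (1.8)·(3) - 1.3 = 4.9
errors² = [0.64, 2.56, 1.96]
MSE = 5.1600/3 = 1.72

1.72


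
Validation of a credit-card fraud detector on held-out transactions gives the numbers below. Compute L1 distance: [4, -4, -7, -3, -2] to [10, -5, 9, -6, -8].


d = |4-10| + |-4+ 5| + |-7-9| + |-3+ 6| + |-2+ 8|
  = 6 + 1 + 16 + 3 + 6
  = 32

32


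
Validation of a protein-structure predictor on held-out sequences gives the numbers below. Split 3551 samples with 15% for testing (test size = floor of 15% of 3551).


Test = ⌊3551·15/100⌋ = 532
Train = 3551 - 532 = 3019

Train: 3019, Test: 532


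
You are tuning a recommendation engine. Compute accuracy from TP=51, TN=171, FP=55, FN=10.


Accuracy = (TP+TN)/(TP+TN+FP+FN)
= (51+171)/(287)
= 222/287 = 77.35%

77.35%


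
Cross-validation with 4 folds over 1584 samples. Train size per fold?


Fold size = 1584/4 = 396
Training per fold = 1584 - 396 = 1188

1188


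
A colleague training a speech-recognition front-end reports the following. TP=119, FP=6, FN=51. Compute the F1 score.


Precision = 119/125 = 0.952
Recall = 119/170 = 0.7
F1 = 2·P·R/(P+R) = 2·TP/(2·TP+FP+FN) = 238/(238+6+51) = 238/295 = 0.8068

0.8068


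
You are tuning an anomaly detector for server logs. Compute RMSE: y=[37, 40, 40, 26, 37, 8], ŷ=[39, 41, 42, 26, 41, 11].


MSE = 34/6 = 5.6667
RMSE = √(34/6) = 2.3805

2.3805


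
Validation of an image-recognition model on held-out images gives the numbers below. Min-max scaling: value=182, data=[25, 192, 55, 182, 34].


min=25, max=192
(182-25)/(192-25) = 157/167 = 0.9401

0.9401


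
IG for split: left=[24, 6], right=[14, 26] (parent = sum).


Parent = [38, 32], H_parent = 0.9947
H_left = 0.7219 (n=30), H_right = 0.9341 (n=40)
H_children = (30/70)·0.7219 + (40/70)·0.9341 = 0.8432
IG = 0.9947 - 0.8432 = 0.1515

0.1515


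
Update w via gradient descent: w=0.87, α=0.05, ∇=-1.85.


w_new = w - α·∇
= 0.87 - 0.05·-1.85
= 0.87 + 0.0925
= 0.9625

0.9625


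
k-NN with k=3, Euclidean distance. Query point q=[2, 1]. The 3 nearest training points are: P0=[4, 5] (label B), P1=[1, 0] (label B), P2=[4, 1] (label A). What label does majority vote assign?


d(q,P0) = 4.4721  (label B)
d(q,P1) = 1.4142  (label B)
d(q,P2) = 2.0  (label A)
Votes: A=1, B=2
Majority → B

B


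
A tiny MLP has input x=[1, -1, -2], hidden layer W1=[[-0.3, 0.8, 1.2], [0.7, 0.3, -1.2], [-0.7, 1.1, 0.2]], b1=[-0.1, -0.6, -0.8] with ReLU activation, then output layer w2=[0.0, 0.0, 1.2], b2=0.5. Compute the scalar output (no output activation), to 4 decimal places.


z1[0] = (-0.3)·(1) + (0.8)·(-1) + (1.2)·(-2) - 0.1 = -3.6
z1[1] = (0.7)·(1) + (0.3)·(-1) + (-1.2)·(-2) - 0.6 = 2.2
z1[2] = (-0.7)·(1) + (1.1)·(-1) + (0.2)·(-2) - 0.8 = -3.0
h = ReLU(z1) = [0.0, 2.2, 0.0]
output = (0.0)·(0.0) + (0.0)·(2.2) + (1.2)·(0.0) + 0.5 = 0.5

0.5


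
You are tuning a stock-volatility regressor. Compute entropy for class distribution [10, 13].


Probabilities: [10/23, 13/23] ≈ [0.4348, 0.5652]
H = -((10/23)·log₂(10/23) + (13/23)·log₂(13/23))
  = 0.9877 bits

0.9877 bits


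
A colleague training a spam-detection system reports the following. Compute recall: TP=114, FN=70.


Recall = TP/(TP+FN)
= 114/(114+70)
= 114/184 = 61.96%

61.96%


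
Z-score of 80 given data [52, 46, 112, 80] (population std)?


μ = 72.5, σ = 26.1677
z = (80 - 72.5)/26.1677 = 0.2866

0.2866


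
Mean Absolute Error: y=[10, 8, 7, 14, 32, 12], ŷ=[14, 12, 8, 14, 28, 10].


Absolute errors: |10-14|=4, |8-12|=4, |7-8|=1, |14-14|=0, |32-28|=4, |12-10|=2
Sum = 15
MAE = 15/6 = 5/2

5/2


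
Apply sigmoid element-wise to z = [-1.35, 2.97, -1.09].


σ(-1.35) = 1/(1+e^1.35) = 0.2059
σ(2.97) = 1/(1+e^-2.97) = 0.9512
σ(-1.09) = 1/(1+e^1.09) = 0.2516
result = [0.2059, 0.9512, 0.2516]

[0.2059, 0.9512, 0.2516]


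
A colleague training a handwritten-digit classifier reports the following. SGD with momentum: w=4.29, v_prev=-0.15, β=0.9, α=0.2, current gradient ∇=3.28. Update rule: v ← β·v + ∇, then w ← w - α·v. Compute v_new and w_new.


v_new = 0.9·-0.15 + 3.28 = -0.135 + 3.28 = 3.145
w_new = 4.29 - 0.2·3.145 = 4.29 - 0.629 = 3.661

v_new=3.145, w_new=3.661


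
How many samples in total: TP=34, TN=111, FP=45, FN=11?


Total = TP + TN + FP + FN
= 34 + 111 + 45 + 11
= 201
(Predicted positive: 79, predicted negative: 122)

201


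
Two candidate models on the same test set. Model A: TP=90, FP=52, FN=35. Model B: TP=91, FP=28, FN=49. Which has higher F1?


Model A: P=90/142=0.6338, R=90/125=0.72, F1=2PR/(P+R)=2TP/(2TP+FP+FN)=180/267=0.6742
Model B: P=91/119=0.7647, R=91/140=0.65, F1=2PR/(P+R)=2TP/(2TP+FP+FN)=182/259=0.7027
0.6742 < 0.7027 → Model B

Model B


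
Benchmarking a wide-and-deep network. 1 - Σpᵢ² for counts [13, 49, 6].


Probabilities: [13/68, 49/68, 6/68] ≈ [0.1912, 0.7206, 0.0882]
Σpᵢ² = (169 + 2401 + 36)/68² = 2606/4624
Gini = 1 - Σpᵢ² = 1 - 2606/4624 = 0.4364

0.4364


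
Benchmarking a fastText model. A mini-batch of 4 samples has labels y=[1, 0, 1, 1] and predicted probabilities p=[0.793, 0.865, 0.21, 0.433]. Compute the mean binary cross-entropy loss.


L[0] = -ln(0.793) = 0.2319
L[1] = -ln(1-0.865) = -ln(0.135) = 2.0025
L[2] = -ln(0.21) = 1.5606
L[3] = -ln(0.433) = 0.837
mean = (0.2319 + 2.0025 + 1.5606 + 0.837)/4 = 1.158

1.158


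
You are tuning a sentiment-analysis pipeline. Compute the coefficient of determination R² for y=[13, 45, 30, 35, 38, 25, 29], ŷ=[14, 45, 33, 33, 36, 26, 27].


ȳ = 30.7143
SS_res = Σ(y-ŷ)² = 23
SS_tot = Σ(y-ȳ)² = 625.43
R² = 1 - SS_res/SS_tot = 1 - 0.0368 = 0.9632

0.9632


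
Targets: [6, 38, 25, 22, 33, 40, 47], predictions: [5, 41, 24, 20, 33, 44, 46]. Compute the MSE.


Squared errors: (6-5)²=1, (38-41)²=9, (25-24)²=1, (22-20)²=4, (33-33)²=0, (40-44)²=16, (47-46)²=1
Sum = 32
MSE = 32/7 = 32/7

32/7


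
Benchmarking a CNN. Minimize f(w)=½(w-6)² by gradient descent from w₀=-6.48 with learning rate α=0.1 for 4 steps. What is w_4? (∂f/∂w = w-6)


step 1: grad = -6.48-6 = -12.48; w = -6.48 - 0.1·(-12.48) = -5.232
step 2: grad = -5.232-6 = -11.232; w = -5.232 - 0.1·(-11.232) = -4.1088
step 3: grad = -4.1088-6 = -10.1088; w = -4.1088 - 0.1·(-10.1088) = -3.09792
step 4: grad = -3.09792-6 = -9.09792; w = -3.09792 - 0.1·(-9.09792) = -2.188128

-2.188128


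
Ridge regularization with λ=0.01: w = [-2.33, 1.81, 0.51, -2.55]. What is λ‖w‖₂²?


‖w‖₂² = (-2.33)² + (1.81)² + (0.51)² + (-2.55)²
     = 5.4289 + 3.2761 + 0.2601 + 6.5025
     = 15.4676
λ·‖w‖₂² = 0.01·15.4676 = 0.154676

0.154676


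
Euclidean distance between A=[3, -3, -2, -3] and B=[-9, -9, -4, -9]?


d = √((3+ 9)² + (-3+ 9)² + (-2+ 4)² + (-3+ 9)²)
  = √(144 + 36 + 4 + 36)
  = √220 = 14.8324

14.8324


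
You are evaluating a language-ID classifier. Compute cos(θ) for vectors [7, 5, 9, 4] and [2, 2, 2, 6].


A·B = 7·2 + 5·2 + 9·2 + 4·6 = 66
‖A‖ = √171 = 13.0767, ‖B‖ = √48 = 6.9282
cos = 66/(√171·√48) = 66/√8208 = 0.7285

0.7285


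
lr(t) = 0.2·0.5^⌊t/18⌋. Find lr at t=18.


n_drops = ⌊18/18⌋ = 1
lr = 0.2·0.5^1 = 0.2·0.5 = 0.1

0.1


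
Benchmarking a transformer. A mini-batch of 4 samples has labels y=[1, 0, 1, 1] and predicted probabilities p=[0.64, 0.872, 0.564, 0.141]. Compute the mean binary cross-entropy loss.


L[0] = -ln(0.64) = 0.4463
L[1] = -ln(1-0.872) = -ln(0.128) = 2.0557
L[2] = -ln(0.564) = 0.5727
L[3] = -ln(0.141) = 1.959
mean = (0.4463 + 2.0557 + 0.5727 + 1.959)/4 = 1.2584

1.2584


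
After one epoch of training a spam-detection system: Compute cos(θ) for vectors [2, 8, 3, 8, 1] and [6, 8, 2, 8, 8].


A·B = 2·6 + 8·8 + 3·2 + 8·8 + 1·8 = 154
‖A‖ = √142 = 11.9164, ‖B‖ = √232 = 15.2315
cos = 154/(√142·√232) = 154/√32944 = 0.8485

0.8485


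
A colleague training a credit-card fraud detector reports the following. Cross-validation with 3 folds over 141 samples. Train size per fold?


Fold size = 141/3 = 47
Training per fold = 141 - 47 = 94

94


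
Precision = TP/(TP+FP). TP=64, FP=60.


Precision = TP/(TP+FP)
= 64/(64+60)
= 64/124 = 51.61%

51.61%


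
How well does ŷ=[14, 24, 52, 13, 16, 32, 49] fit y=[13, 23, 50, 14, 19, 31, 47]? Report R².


ȳ = 28.1429
SS_res = Σ(y-ŷ)² = 21
SS_tot = Σ(y-ȳ)² = 1380.86
R² = 1 - SS_res/SS_tot = 1 - 0.0152 = 0.9848

0.9848


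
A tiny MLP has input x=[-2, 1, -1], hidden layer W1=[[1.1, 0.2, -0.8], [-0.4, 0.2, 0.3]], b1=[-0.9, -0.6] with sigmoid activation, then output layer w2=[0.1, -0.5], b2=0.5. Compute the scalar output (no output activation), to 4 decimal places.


z1[0] = (1.1)·(-2) + (0.2)·(1) + (-0.8)·(-1) - 0.9 = -2.1
z1[1] = (-0.4)·(-2) + (0.2)·(1) + (0.3)·(-1) - 0.6 = 0.1
h = sigmoid(z1) = [0.1091, 0.525]
output = (0.1)·(0.1091) + (-0.5)·(0.525) + 0.5 = 0.2484

0.2484


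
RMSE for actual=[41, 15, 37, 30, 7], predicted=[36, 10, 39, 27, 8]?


MSE = 64/5 = 12.8
RMSE = √(64/5) = 3.5777

3.5777


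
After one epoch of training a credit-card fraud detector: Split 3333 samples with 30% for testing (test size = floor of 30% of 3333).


Test = ⌊3333·30/100⌋ = 999
Train = 3333 - 999 = 2334

Train: 2334, Test: 999


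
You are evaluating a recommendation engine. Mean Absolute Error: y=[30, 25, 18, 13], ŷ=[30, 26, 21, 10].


Absolute errors: |30-30|=0, |25-26|=1, |18-21|=3, |13-10|=3
Sum = 7
MAE = 7/4 = 7/4

7/4


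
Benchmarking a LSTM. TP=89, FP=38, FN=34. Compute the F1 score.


Precision = 89/127 = 0.7008
Recall = 89/123 = 0.7236
F1 = 2·P·R/(P+R) = 2·TP/(2·TP+FP+FN) = 178/(178+38+34) = 178/250 = 0.712

0.712


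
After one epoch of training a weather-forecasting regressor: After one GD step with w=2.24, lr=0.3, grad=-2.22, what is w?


w_new = w - α·∇
= 2.24 - 0.3·-2.22
= 2.24 + 0.666
= 2.906

2.906


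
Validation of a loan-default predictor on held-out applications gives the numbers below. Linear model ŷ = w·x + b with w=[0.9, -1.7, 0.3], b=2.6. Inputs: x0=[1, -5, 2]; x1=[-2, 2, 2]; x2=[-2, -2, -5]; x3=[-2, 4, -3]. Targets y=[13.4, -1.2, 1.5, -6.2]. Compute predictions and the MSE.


ŷ0 = (0.9)·(1) + (-1.7)·(-5) + (0.3)·(2) + 2.6 = 12.6
ŷ1 = (0.9)·(-2) + (-1.7)·(2) + (0.3)·(2) + 2.6 = -2.0
ŷ2 = (0.9)·(-2) + (-1.7)·(-2) + (0.3)·(-5) + 2.6 = 2.7
ŷ3 = (0.9)·(-2) + (-1.7)·(4) + (0.3)·(-3) + 2.6 = -6.9
errors² = [0.64, 0.64, 1.44, 0.49]
MSE = 3.2100/4 = 0.8025

0.8025


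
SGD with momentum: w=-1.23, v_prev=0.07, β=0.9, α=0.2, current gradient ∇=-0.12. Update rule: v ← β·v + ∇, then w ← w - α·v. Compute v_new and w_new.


v_new = 0.9·0.07 - 0.12 = 0.063 - 0.12 = -0.057
w_new = -1.23 - 0.2·-0.057 = -1.23 + 0.0114 = -1.2186

v_new=-0.057, w_new=-1.2186


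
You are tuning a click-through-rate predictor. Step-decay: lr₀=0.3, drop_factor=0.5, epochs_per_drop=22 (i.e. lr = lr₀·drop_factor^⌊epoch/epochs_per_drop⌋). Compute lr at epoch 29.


n_drops = ⌊29/22⌋ = 1
lr = 0.3·0.5^1 = 0.3·0.5 = 0.15

0.15


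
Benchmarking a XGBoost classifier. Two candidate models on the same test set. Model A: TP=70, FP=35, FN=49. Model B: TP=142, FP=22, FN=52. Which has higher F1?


Model A: P=70/105=0.6667, R=70/119=0.5882, F1=2PR/(P+R)=2TP/(2TP+FP+FN)=140/224=0.625
Model B: P=142/164=0.8659, R=142/194=0.732, F1=2PR/(P+R)=2TP/(2TP+FP+FN)=284/358=0.7933
0.625 < 0.7933 → Model B

Model B


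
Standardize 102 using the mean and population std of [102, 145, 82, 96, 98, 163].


μ = 114.3333, σ = 29.1814
z = (102 - 114.3333)/29.1814 = -0.4226

-0.4226


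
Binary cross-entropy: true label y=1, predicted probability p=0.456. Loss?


BCE = -[y·ln(p) + (1-y)·ln(1-p)]
= -1·ln(0.456) - 0
= -ln(0.456) = 0.7853

0.7853


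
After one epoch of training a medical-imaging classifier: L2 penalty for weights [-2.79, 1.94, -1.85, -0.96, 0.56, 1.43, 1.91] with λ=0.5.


‖w‖₂² = (-2.79)² + (1.94)² + (-1.85)² + (-0.96)² + (0.56)² + (1.43)² + (1.91)²
     = 7.7841 + 3.7636 + 3.4225 + 0.9216 + 0.3136 + 2.0449 + 3.6481
     = 21.8984
λ·‖w‖₂² = 0.5·21.8984 = 10.9492

10.9492


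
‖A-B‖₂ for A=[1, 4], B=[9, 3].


d = √((1-9)² + (4-3)²)
  = √(64 + 1)
  = √65 = 8.0623

8.0623


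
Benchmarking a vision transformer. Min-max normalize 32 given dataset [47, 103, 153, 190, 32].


min=32, max=190
(32-32)/(190-32) = 0/158 = 0.0

0.0


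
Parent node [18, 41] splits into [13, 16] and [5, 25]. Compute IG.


Parent = [18, 41], H_parent = 0.8874
H_left = 0.9923 (n=29), H_right = 0.65 (n=30)
H_children = (29/59)·0.9923 + (30/59)·0.65 = 0.8182
IG = 0.8874 - 0.8182 = 0.0692

0.0692


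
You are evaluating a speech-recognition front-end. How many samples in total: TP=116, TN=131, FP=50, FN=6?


Total = TP + TN + FP + FN
= 116 + 131 + 50 + 6
= 303
(Predicted positive: 166, predicted negative: 137)

303


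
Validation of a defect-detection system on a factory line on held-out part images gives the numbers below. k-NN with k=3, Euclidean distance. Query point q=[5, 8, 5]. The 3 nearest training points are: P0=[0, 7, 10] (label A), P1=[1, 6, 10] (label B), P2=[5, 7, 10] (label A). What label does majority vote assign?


d(q,P0) = 7.1414  (label A)
d(q,P1) = 6.7082  (label B)
d(q,P2) = 5.099  (label A)
Votes: A=2, B=1
Majority → A

A


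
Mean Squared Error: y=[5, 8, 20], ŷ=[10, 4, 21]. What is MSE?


Squared errors: (5-10)²=25, (8-4)²=16, (20-21)²=1
Sum = 42
MSE = 42/3 = 14

14


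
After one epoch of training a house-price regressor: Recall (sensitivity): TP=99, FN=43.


Recall = TP/(TP+FN)
= 99/(99+43)
= 99/142 = 69.72%

69.72%


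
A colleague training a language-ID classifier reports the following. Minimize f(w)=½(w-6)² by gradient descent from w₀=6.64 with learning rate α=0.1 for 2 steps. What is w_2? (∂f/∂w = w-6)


step 1: grad = 6.64-6 = 0.64; w = 6.64 - 0.1·(0.64) = 6.576
step 2: grad = 6.576-6 = 0.576; w = 6.576 - 0.1·(0.576) = 6.5184

6.5184


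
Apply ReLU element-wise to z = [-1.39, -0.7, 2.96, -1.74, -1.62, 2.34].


ReLU(-1.39) = max(0, -1.39) = 0.0
ReLU(-0.7) = max(0, -0.7) = 0.0
ReLU(2.96) = max(0, 2.96) = 2.96
ReLU(-1.74) = max(0, -1.74) = 0.0
ReLU(-1.62) = max(0, -1.62) = 0.0
ReLU(2.34) = max(0, 2.34) = 2.34
result = [0.0, 0.0, 2.96, 0.0, 0.0, 2.34]

[0.0, 0.0, 2.96, 0.0, 0.0, 2.34]


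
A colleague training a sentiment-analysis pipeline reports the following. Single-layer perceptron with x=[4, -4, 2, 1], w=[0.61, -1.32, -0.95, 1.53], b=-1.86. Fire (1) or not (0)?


z = (4)·(0.61) + (-4)·(-1.32) + (2)·(-0.95) + (1)·(1.53) - 1.86
  = 5.49
step(z) = 1 (z≥0)

1


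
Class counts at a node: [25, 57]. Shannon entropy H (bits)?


Probabilities: [25/82, 57/82] ≈ [0.3049, 0.6951]
H = -((25/82)·log₂(25/82) + (57/82)·log₂(57/82))
  = 0.8872 bits

0.8872 bits


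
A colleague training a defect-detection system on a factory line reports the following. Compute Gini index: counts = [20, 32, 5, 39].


Probabilities: [20/96, 32/96, 5/96, 39/96] ≈ [0.2083, 0.3333, 0.0521, 0.4062]
Σpᵢ² = (400 + 1024 + 25 + 1521)/96² = 2970/9216
Gini = 1 - Σpᵢ² = 1 - 2970/9216 = 0.6777

0.6777


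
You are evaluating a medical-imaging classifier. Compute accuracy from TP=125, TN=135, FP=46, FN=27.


Accuracy = (TP+TN)/(TP+TN+FP+FN)
= (125+135)/(333)
= 260/333 = 78.08%

78.08%


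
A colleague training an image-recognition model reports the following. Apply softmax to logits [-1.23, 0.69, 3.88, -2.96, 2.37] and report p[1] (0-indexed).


Exponentials: e^-1.23=0.2923, e^0.69=1.9937, e^3.88=48.4242, e^-2.96=0.0518, e^2.37=10.6974
Sum = 61.4594
Softmax = [0.0048, 0.0324, 0.7879, 0.0008, 0.1741]
p[1] = 1.9937/61.4594 = 0.0324

0.0324


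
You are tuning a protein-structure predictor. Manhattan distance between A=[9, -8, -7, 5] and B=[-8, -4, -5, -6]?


d = |9+ 8| + |-8+ 4| + |-7+ 5| + |5+ 6|
  = 17 + 4 + 2 + 11
  = 34

34


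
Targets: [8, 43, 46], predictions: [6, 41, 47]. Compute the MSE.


Squared errors: (8-6)²=4, (43-41)²=4, (46-47)²=1
Sum = 9
MSE = 9/3 = 3

3


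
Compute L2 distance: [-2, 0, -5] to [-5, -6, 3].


d = √((-2+ 5)² + (0+ 6)² + (-5-3)²)
  = √(9 + 36 + 64)
  = √109 = 10.4403

10.4403


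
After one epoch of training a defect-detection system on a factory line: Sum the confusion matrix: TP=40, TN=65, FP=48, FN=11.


Total = TP + TN + FP + FN
= 40 + 65 + 48 + 11
= 164
(Predicted positive: 88, predicted negative: 76)

164


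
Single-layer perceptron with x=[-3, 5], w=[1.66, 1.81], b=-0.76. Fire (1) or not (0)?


z = (-3)·(1.66) + (5)·(1.81) - 0.76
  = 3.31
step(z) = 1 (z≥0)

1


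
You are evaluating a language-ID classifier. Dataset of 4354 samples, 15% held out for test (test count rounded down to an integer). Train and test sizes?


Test = ⌊4354·15/100⌋ = 653
Train = 4354 - 653 = 3701

Train: 3701, Test: 653


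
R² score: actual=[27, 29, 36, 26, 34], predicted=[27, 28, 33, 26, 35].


ȳ = 30.4
SS_res = Σ(y-ŷ)² = 11
SS_tot = Σ(y-ȳ)² = 77.2
R² = 1 - SS_res/SS_tot = 1 - 0.1425 = 0.8575

0.8575


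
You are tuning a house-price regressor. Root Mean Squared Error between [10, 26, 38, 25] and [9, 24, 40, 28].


MSE = 18/4 = 4.5
RMSE = √(18/4) = 2.1213

2.1213


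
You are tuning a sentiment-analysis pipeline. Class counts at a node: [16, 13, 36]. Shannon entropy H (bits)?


Probabilities: [16/65, 13/65, 36/65] ≈ [0.2462, 0.2, 0.5538]
H = -((16/65)·log₂(16/65) + (13/65)·log₂(13/65) + (36/65)·log₂(36/65))
  = 1.4343 bits

1.4343 bits


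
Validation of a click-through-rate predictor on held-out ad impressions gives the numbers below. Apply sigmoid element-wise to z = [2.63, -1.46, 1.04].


σ(2.63) = 1/(1+e^-2.63) = 0.9328
σ(-1.46) = 1/(1+e^1.46) = 0.1885
σ(1.04) = 1/(1+e^-1.04) = 0.7389
result = [0.9328, 0.1885, 0.7389]

[0.9328, 0.1885, 0.7389]


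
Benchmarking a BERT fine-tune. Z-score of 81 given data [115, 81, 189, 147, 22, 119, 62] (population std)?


μ = 105, σ = 51.3114
z = (81 - 105)/51.3114 = -0.4677

-0.4677


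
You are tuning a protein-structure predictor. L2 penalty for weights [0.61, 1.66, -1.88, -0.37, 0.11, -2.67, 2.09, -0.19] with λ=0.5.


‖w‖₂² = (0.61)² + (1.66)² + (-1.88)² + (-0.37)² + (0.11)² + (-2.67)² + (2.09)² + (-0.19)²
     = 0.3721 + 2.7556 + 3.5344 + 0.1369 + 0.0121 + 7.1289 + 4.3681 + 0.0361
     = 18.3442
λ·‖w‖₂² = 0.5·18.3442 = 9.1721

9.1721


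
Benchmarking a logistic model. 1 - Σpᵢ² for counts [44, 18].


Probabilities: [44/62, 18/62] ≈ [0.7097, 0.2903]
Σpᵢ² = (1936 + 324)/62² = 2260/3844
Gini = 1 - Σpᵢ² = 1 - 2260/3844 = 0.4121

0.4121


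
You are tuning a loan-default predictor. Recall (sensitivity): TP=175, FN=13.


Recall = TP/(TP+FN)
= 175/(175+13)
= 175/188 = 93.09%

93.09%


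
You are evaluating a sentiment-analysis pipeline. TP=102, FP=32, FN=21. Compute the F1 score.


Precision = 102/134 = 0.7612
Recall = 102/123 = 0.8293
F1 = 2·P·R/(P+R) = 2·TP/(2·TP+FP+FN) = 204/(204+32+21) = 204/257 = 0.7938

0.7938


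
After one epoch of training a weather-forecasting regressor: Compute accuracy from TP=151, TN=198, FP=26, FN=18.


Accuracy = (TP+TN)/(TP+TN+FP+FN)
= (151+198)/(393)
= 349/393 = 88.8%

88.8%


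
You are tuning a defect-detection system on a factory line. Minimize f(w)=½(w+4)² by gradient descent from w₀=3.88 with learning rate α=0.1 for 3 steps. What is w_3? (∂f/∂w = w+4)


step 1: grad = 3.88+4 = 7.88; w = 3.88 - 0.1·(7.88) = 3.092
step 2: grad = 3.092+4 = 7.092; w = 3.092 - 0.1·(7.092) = 2.3828
step 3: grad = 2.3828+4 = 6.3828; w = 2.3828 - 0.1·(6.3828) = 1.74452

1.74452


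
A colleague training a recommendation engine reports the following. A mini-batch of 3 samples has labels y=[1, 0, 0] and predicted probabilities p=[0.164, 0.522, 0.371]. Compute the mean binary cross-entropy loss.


L[0] = -ln(0.164) = 1.8079
L[1] = -ln(1-0.522) = -ln(0.478) = 0.7381
L[2] = -ln(1-0.371) = -ln(0.629) = 0.4636
mean = (1.8079 + 0.7381 + 0.4636)/3 = 1.0032

1.0032


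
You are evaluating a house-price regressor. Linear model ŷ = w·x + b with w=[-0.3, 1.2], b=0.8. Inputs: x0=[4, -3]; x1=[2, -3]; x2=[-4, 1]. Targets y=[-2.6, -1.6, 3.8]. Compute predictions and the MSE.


ŷ0 = (-0.3)·(4) + (1.2)·(-3) + 0.8 = -4.0
ŷ1 = (-0.3)·(2) + (1.2)·(-3) + 0.8 = -3.4
ŷ2 = (-0.3)·(-4) + (1.2)·(1) + 0.8 = 3.2
errors² = [1.96, 3.24, 0.36]
MSE = 5.5600/3 = 1.8533

1.8533


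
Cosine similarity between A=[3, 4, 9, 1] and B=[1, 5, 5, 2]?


A·B = 3·1 + 4·5 + 9·5 + 1·2 = 70
‖A‖ = √107 = 10.3441, ‖B‖ = √55 = 7.4162
cos = 70/(√107·√55) = 70/√5885 = 0.9125

0.9125


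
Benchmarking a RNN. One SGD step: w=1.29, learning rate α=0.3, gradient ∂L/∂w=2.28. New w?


w_new = w - α·∇
= 1.29 - 0.3·2.28
= 1.29 - 0.684
= 0.606

0.606


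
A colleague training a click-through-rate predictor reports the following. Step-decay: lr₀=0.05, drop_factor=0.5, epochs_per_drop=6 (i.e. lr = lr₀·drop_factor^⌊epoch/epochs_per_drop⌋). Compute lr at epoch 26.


n_drops = ⌊26/6⌋ = 4
lr = 0.05·0.5^4 = 0.05·0.0625 = 0.003125

0.003125


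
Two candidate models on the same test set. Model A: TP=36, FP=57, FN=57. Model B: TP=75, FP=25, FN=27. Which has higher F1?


Model A: P=36/93=0.3871, R=36/93=0.3871, F1=2PR/(P+R)=2TP/(2TP+FP+FN)=72/186=0.3871
Model B: P=75/100=0.75, R=75/102=0.7353, F1=2PR/(P+R)=2TP/(2TP+FP+FN)=150/202=0.7426
0.3871 < 0.7426 → Model B

Model B


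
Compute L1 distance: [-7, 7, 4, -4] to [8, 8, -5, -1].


d = |-7-8| + |7-8| + |4+ 5| + |-4+ 1|
  = 15 + 1 + 9 + 3
  = 28

28


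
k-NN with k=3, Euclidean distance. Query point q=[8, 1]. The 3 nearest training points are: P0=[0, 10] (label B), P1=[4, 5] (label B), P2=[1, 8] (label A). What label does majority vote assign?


d(q,P0) = 12.0416  (label B)
d(q,P1) = 5.6569  (label B)
d(q,P2) = 9.8995  (label A)
Votes: A=1, B=2
Majority → B

B


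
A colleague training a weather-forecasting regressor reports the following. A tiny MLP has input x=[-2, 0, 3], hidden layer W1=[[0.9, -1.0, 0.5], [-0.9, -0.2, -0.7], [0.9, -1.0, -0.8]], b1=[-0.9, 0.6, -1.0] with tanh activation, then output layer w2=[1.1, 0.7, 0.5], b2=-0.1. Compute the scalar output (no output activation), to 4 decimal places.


z1[0] = (0.9)·(-2) + (-1.0)·(0) + (0.5)·(3) - 0.9 = -1.2
z1[1] = (-0.9)·(-2) + (-0.2)·(0) + (-0.7)·(3) + 0.6 = 0.3
z1[2] = (0.9)·(-2) + (-1.0)·(0) + (-0.8)·(3) - 1.0 = -5.2
h = tanh(z1) = [-0.8337, 0.2913, -0.9999]
output = (1.1)·(-0.8337) + (0.7)·(0.2913) + (0.5)·(-0.9999) - 0.1 = -1.3131

-1.3131


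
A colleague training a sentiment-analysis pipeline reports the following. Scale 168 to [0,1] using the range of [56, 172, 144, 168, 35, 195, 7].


min=7, max=195
(168-7)/(195-7) = 161/188 = 0.8564

0.8564


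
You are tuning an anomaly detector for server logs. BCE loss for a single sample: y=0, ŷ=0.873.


BCE = -[y·ln(p) + (1-y)·ln(1-p)]
= -0 - 1·ln(1-0.873)
= -ln(0.127) = 2.0636

2.0636


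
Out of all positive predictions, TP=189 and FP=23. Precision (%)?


Precision = TP/(TP+FP)
= 189/(189+23)
= 189/212 = 89.15%

89.15%


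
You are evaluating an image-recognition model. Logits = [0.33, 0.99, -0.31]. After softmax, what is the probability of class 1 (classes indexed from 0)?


Exponentials: e^0.33=1.391, e^0.99=2.6912, e^-0.31=0.7334
Sum = 4.8156
Softmax = [0.2888, 0.5589, 0.1523]
p[1] = 2.6912/4.8156 = 0.5589

0.5589


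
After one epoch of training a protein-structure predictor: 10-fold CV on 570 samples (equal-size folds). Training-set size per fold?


Fold size = 570/10 = 57
Training per fold = 570 - 57 = 513

513


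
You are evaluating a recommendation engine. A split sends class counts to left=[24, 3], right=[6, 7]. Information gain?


Parent = [30, 10], H_parent = 0.8113
H_left = 0.5033 (n=27), H_right = 0.9957 (n=13)
H_children = (27/40)·0.5033 + (13/40)·0.9957 = 0.6633
IG = 0.8113 - 0.6633 = 0.148

0.148


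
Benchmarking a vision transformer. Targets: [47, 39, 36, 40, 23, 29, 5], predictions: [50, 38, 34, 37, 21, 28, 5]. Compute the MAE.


Absolute errors: |47-50|=3, |39-38|=1, |36-34|=2, |40-37|=3, |23-21|=2, |29-28|=1, |5-5|=0
Sum = 12
MAE = 12/7 = 12/7

12/7


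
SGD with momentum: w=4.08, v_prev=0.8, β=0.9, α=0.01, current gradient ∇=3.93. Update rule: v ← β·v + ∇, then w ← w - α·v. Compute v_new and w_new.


v_new = 0.9·0.8 + 3.93 = 0.72 + 3.93 = 4.65
w_new = 4.08 - 0.01·4.65 = 4.08 - 0.0465 = 4.0335

v_new=4.65, w_new=4.0335


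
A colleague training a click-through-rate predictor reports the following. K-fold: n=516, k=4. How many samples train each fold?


Fold size = 516/4 = 129
Training per fold = 516 - 129 = 387

387
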